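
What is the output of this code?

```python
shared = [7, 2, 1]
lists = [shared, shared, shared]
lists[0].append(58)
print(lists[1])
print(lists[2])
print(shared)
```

Key concept: list of same reference.
Step by step:
`shared = [7, 2, 1]` → shared = [7, 2, 1]
`lists = [shared, shared, shared]` → lists = [[7, 2, 1], [7, 2, 1], [7, 2, 1]]
`lists[0].append(58)` → shared = [7, 2, 1, 58]; lists = [[7, 2, 1, 58], [7, 2, 1, 58], [7, 2, 1, 58]]
`print(lists[1])` → prints [7, 2, 1, 58]
`print(lists[2])` → prints [7, 2, 1, 58]
`print(shared)` → prints [7, 2, 1, 58]

Answer:
[7, 2, 1, 58]
[7, 2, 1, 58]
[7, 2, 1, 58]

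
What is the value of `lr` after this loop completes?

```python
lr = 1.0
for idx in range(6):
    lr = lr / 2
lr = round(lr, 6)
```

Halving LR 6 times: 1 / 2^6
`lr` takes the values: 1.0 → 0.5 → 0.25 → 0.125 → 0.0625 → 0.03125 → 0.015625

Answer: 0.015625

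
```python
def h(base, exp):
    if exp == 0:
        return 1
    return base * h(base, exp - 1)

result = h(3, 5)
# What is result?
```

h(3, 5) = 3 * 3 * 3 * 3 * 3 = 243

Answer: 243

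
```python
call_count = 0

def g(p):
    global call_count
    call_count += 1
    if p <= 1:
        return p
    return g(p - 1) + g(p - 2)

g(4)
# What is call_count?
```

Calls(p) = 1 + Calls(p-1) + Calls(p-2); Calls(0)=Calls(1)=1. For p=4 this gives 9.

Answer: 9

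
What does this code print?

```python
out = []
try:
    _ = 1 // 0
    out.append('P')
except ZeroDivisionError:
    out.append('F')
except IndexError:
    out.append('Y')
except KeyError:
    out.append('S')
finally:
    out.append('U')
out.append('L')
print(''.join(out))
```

Execution trace: 'F' (except ZeroDivisionError) → 'U' (finally) → 'L' (after the try/except). Output: FUL

Answer: FUL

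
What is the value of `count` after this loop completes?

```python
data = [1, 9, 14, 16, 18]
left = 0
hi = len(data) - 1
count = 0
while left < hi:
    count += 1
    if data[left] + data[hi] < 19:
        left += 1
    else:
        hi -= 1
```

Steps to find pair summing to 19
`count` takes the values: 0 → 1 → 2 → 3 → 4

Answer: 4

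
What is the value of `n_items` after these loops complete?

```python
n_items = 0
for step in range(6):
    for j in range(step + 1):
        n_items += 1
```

Triangle: 1 + 2 + ... + 6
`n_items` takes the values: 0 → 1 → 2 → 3 → 4 → 5 → 6 → 7 → 8 → 9 → 10 → 11 → 12 → 13 → 14 → 15 → 16 → 17 → 18 → 19 → 20 → 21

Answer: 21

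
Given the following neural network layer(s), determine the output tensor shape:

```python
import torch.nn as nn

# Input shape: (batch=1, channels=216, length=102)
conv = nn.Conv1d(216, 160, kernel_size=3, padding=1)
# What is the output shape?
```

Input: (1, 216, 102) -> Output: (1, 160, 102)

Answer: (1, 160, 102)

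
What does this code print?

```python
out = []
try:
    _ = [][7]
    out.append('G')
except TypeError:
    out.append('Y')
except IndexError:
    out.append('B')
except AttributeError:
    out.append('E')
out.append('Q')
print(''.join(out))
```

Execution trace: 'B' (except IndexError) → 'Q' (after the try/except). Output: BQ

Answer: BQ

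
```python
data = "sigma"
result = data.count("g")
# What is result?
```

Trace:
`data = "sigma"` → data = 'sigma'
`result = data.count("g")` → result = 1
So result = 1

Answer: 1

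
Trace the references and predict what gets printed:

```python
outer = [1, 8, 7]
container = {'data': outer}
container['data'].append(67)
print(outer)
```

Key concept: dict holds reference to list.
Step by step:
`outer = [1, 8, 7]` → outer = [1, 8, 7]
`container = {'data': outer}` → container = {'data': [1, 8, 7]}
`container['data'].append(67)` → outer = [1, 8, 7, 67]; container = {'data': [1, 8, 7, 67]}
`print(outer)` → prints [1, 8, 7, 67]

Answer: [1, 8, 7, 67]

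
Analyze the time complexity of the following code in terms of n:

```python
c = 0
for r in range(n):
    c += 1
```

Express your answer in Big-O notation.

Each loop level contributes: n. Multiplying the contributions gives O(n).

Answer: O(n)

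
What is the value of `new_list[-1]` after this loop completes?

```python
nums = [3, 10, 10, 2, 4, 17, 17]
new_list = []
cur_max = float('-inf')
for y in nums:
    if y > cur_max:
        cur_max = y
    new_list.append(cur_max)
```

Running max ends at 17
`new_list` takes the values: [] → [3] → [3, 10] → [3, 10, 10] → [3, 10, 10, 10] → [3, 10, 10, 10, 10] → [3, 10, 10, 10, 10, 17] → [3, 10, 10, 10, 10, 17, 17]
So `new_list[-1]` = 17

Answer: 17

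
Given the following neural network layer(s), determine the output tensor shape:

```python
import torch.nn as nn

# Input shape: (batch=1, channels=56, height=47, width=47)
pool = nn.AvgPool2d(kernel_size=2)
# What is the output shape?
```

Input: (1, 56, 47, 47) -> Output: (1, 56, 23, 23)

Answer: (1, 56, 23, 23)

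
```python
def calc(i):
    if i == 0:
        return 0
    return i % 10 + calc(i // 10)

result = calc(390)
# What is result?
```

Sum of digits of 390: 0 + 9 + 3 = 12

Answer: 12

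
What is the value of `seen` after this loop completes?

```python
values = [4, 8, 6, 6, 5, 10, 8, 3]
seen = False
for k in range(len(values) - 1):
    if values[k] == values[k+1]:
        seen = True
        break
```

Check consecutive duplicates in [4, 8, 6, 6, 5, 10, 8, 3]
`seen` takes the values: False → True

Answer: True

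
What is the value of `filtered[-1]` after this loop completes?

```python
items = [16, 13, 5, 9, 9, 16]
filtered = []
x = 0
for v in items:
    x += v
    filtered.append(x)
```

Cumulative sum ends at 68
`filtered` takes the values: [] → [16] → [16, 29] → [16, 29, 34] → [16, 29, 34, 43] → [16, 29, 34, 43, 52] → [16, 29, 34, 43, 52, 68]
So `filtered[-1]` = 68

Answer: 68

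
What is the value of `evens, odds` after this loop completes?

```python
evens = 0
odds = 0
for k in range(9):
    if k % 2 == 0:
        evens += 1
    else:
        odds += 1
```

Count evens and odds in range(9)
`evens, odds` takes the values: (0, 0) → (1, 0) → (1, 1) → (2, 1) → (2, 2) → (3, 2) → (3, 3) → (4, 3) → (4, 4) → (5, 4)

Answer: 5, 4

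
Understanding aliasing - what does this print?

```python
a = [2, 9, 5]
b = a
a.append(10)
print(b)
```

Key concept: basic list aliasing.
Step by step:
`a = [2, 9, 5]` → a = [2, 9, 5]
`b = a` → b = [2, 9, 5] (same object as a)
`a.append(10)` → a = [2, 9, 5, 10] (same object as b); b = [2, 9, 5, 10] (same object as a)
`print(b)` → prints [2, 9, 5, 10]

Answer: [2, 9, 5, 10]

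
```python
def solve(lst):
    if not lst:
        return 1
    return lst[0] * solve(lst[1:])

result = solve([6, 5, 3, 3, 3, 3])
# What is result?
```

Product over [6, 5, 3, 3, 3, 3] = 6 * 5 * 3 * 3 * 3 * 3 = 2430

Answer: 2430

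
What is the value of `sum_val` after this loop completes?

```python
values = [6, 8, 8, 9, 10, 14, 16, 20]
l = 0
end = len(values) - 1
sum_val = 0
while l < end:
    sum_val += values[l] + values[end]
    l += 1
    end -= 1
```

Sum of pairs from ends
`sum_val` takes the values: 0 → 26 → 50 → 72 → 91

Answer: 91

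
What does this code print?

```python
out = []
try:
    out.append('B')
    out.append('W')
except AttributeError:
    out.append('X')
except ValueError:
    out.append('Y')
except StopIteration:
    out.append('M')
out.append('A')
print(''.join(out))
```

Execution trace: 'B' (try body) → 'W' (try body, no exception) → 'A' (after the try/except). Output: BWA

Answer: BWA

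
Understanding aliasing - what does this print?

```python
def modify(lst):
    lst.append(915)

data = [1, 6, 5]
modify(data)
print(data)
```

Key concept: function modifies passed list.
Step by step:
`data = [1, 6, 5]` → data = [1, 6, 5]
`modify(data)` → data = [1, 6, 5, 915]
`print(data)` → prints [1, 6, 5, 915]

Answer: [1, 6, 5, 915]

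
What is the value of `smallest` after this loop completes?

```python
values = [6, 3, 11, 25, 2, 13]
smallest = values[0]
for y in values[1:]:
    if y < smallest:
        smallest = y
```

Minimum of [6, 3, 11, 25, 2, 13]
`smallest` takes the values: 6 → 3 → 2

Answer: 2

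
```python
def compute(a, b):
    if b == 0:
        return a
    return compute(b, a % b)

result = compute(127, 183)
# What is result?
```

compute(127, 183) -> compute(183, 127) -> compute(127, 56) -> compute(56, 15) -> compute(15, 11) -> compute(11, 4) -> compute(4, 3) -> compute(3, 1) -> compute(1, 0) -> 1

Answer: 1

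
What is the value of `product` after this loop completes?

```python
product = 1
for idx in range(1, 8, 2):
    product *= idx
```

Product of 1, 3, 5, ... up to 7
`product` takes the values: 1 → 3 → 15 → 105

Answer: 105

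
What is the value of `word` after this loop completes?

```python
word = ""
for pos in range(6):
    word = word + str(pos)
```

Concatenate digits 0 to 5
`word` takes the values: "" → "0" → "01" → "012" → "0123" → "01234" → "012345"

Answer: "012345"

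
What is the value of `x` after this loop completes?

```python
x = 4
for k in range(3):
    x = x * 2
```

Multiply by 2, 3 times: 4 * 2^3 = 32
`x` takes the values: 4 → 8 → 16 → 32

Answer: 32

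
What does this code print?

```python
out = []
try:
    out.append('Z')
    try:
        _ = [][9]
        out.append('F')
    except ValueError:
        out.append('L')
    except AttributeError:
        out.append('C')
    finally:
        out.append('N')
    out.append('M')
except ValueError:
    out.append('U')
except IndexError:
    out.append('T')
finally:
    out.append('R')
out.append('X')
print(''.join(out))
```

Execution trace: 'Z' (try body) → 'N' (inner finally) → 'T' (except IndexError) → 'R' (finally) → 'X' (after the try/except). Output: ZNTRX

Answer: ZNTRX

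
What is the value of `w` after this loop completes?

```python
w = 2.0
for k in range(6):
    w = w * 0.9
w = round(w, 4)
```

Exponential decay: 2.0 * 0.9^6
`w` takes the values: 2.0 → 1.8 → 1.62 → 1.458 → 1.3122 → 1.18098 → 1.062882 → 1.0629

Answer: 1.0629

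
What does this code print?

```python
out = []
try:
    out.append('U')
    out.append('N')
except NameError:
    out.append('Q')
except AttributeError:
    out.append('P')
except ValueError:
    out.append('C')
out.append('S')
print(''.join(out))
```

Execution trace: 'U' (try body) → 'N' (try body, no exception) → 'S' (after the try/except). Output: UNS

Answer: UNS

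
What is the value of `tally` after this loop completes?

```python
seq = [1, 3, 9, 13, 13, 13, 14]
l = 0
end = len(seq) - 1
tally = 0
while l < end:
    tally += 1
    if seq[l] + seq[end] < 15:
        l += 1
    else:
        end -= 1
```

Steps to find pair summing to 15
`tally` takes the values: 0 → 1 → 2 → 3 → 4 → 5 → 6

Answer: 6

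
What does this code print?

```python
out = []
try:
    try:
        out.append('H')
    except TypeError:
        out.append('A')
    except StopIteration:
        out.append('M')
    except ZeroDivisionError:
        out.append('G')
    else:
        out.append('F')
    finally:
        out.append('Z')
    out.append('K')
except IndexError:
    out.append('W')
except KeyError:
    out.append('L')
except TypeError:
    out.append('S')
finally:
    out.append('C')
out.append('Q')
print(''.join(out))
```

Execution trace: 'H' (inner try body, no exception) → 'F' (inner else) → 'Z' (inner finally) → 'K' (try body, no exception) → 'C' (finally) → 'Q' (after the try/except). Output: HFZKCQ

Answer: HFZKCQ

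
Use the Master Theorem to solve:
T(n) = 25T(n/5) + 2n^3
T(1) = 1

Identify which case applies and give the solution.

a=25, b=5, f(n)=2n^3. log_5(25) = 2. Since c=3 > 2 and the regularity condition holds (25(n/5)^3 = (25/5^3)n^3 with 25/5^3 < 1), Case 3 applies: T(n) = Θ(f(n)) = O(n^3).

Answer: O(n^3) - Case 3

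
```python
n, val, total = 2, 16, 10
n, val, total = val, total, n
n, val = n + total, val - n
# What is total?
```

Trace:
`n, val, total = 2, 16, 10` → n = 2; val = 16; total = 10
`n, val, total = val, total, n` → n = 16; val = 10; total = 2
`n, val = n + total, val - n` → n = 18; val = -6
So total = 2

Answer: 2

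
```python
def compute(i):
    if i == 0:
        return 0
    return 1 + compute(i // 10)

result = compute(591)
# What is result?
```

Count of digits of 591: 3

Answer: 3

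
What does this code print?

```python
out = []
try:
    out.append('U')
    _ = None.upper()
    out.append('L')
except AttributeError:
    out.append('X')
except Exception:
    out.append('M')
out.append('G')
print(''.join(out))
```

Execution trace: 'U' (try body) → 'X' (except AttributeError) → 'G' (after the try/except). Output: UXG

Answer: UXG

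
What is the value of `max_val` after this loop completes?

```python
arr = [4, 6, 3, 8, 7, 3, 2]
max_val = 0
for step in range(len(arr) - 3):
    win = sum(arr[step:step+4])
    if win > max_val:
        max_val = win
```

Max sum of 4-element window in [4, 6, 3, 8, 7, 3, 2]
`max_val` takes the values: 0 → 21 → 24

Answer: 24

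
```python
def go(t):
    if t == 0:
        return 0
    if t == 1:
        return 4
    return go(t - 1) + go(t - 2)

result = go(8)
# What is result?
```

Build up from base cases: go(0)=0, go(1)=4, go(2)=4, go(3)=8, go(4)=12, go(5)=20, go(6)=32, ..., go(8)=84

Answer: 84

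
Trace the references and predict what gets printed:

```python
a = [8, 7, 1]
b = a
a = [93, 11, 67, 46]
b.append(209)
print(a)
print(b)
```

Key concept: rebinding vs mutation: a is rebound to a new list, b still points at the original.
Step by step:
`a = [8, 7, 1]` → a = [8, 7, 1]
`b = a` → b = [8, 7, 1] (same object as a)
`a = [93, 11, 67, 46]` → a = [93, 11, 67, 46]
`b.append(209)` → b = [8, 7, 1, 209]
`print(a)` → prints [93, 11, 67, 46]
`print(b)` → prints [8, 7, 1, 209]

Answer:
[93, 11, 67, 46]
[8, 7, 1, 209]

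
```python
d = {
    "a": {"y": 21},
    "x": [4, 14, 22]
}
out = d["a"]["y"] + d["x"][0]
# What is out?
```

Trace:
`d = { ...` → d = {'a': {'y': 21}, 'x': [4, 14, 22]}
`out = d["a"]["y"] + d["x"][0]` → out = 25
So out = 25

Answer: 25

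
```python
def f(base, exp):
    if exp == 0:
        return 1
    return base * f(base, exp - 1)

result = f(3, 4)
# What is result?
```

f(3, 4) = 3 * 3 * 3 * 3 = 81

Answer: 81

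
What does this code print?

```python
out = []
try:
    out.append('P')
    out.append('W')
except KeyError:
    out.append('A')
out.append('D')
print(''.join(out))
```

Execution trace: 'P' (try body) → 'W' (try body, no exception) → 'D' (after the try/except). Output: PWD

Answer: PWD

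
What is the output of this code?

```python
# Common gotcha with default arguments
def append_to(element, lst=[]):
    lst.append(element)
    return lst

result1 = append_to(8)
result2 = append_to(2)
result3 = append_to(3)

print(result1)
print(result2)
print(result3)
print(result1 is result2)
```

Key concept: mutable default argument gotcha.
Step by step:
`result1 = append_to(8)` → result1 = [8]
`result2 = append_to(2)` → result1 = [8, 2] (same object as result2); result2 = [8, 2] (same object as result1)
`result3 = append_to(3)` → result1 = [8, 2, 3] (same object as result2, result3); result2 = [8, 2, 3] (same object as result1, result3); result3 = [8, 2, 3] (same object as result1, result2)
`print(result1)` → prints [8, 2, 3]
`print(result2)` → prints [8, 2, 3]
`print(result3)` → prints [8, 2, 3]
`print(result1 is result2)` → prints True

Answer:
[8, 2, 3]
[8, 2, 3]
[8, 2, 3]
True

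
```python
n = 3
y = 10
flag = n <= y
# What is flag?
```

Trace:
`n = 3` → n = 3
`y = 10` → y = 10
`flag = n <= y` → flag = True
So flag = True

Answer: True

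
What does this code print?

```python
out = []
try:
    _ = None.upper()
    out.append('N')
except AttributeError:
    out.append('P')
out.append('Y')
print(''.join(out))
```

Execution trace: 'P' (except AttributeError) → 'Y' (after the try/except). Output: PY

Answer: PY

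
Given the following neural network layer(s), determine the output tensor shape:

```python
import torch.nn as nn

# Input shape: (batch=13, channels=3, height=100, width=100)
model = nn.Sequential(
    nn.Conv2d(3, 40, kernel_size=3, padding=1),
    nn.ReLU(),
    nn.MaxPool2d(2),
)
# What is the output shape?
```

Input: (13, 3, 100, 100) -> after Conv2d: (13, 40, 100, 100) -> after ReLU: (13, 40, 100, 100) -> Output: (13, 40, 50, 50)

Answer: (13, 40, 50, 50)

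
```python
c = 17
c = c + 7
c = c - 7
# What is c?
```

Trace:
`c = 17` → c = 17
`c = c + 7` → c = 24
`c = c - 7` → c = 17
So c = 17

Answer: 17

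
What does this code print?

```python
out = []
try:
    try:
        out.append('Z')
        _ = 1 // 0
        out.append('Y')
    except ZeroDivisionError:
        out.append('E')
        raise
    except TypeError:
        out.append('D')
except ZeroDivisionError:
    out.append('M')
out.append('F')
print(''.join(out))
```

Execution trace: 'Z' (inner try body) → 'E' (inner except ZeroDivisionError) → 'M' (outer except ZeroDivisionError) → 'F' (after the try/except). Output: ZEMF

Answer: ZEMF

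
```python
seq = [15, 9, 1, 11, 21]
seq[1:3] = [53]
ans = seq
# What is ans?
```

Trace:
`seq = [15, 9, 1, 11, 21]` → seq = [15, 9, 1, 11, 21]
`seq[1:3] = [53]` → seq = [15, 53, 11, 21]
`ans = seq` → ans = [15, 53, 11, 21]
So ans = [15, 53, 11, 21]

Answer: [15, 53, 11, 21]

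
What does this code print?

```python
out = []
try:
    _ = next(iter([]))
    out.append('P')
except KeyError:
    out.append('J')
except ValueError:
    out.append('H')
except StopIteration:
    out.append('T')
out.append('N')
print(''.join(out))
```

Execution trace: 'T' (except StopIteration) → 'N' (after the try/except). Output: TN

Answer: TN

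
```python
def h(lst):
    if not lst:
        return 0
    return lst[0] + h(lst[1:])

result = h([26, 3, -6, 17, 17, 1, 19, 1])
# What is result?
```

26 + 3 + (-6) + 17 + 17 + 1 + 19 + 1 + 0 = 78

Answer: 78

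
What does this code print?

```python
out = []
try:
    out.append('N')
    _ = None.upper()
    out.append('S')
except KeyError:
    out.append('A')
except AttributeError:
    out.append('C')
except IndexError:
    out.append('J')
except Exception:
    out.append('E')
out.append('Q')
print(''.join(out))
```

Execution trace: 'N' (try body) → 'C' (except AttributeError) → 'Q' (after the try/except). Output: NCQ

Answer: NCQ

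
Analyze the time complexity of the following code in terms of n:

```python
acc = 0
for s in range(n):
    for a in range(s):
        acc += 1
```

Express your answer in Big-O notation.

Each loop level contributes: n × n. Multiplying the contributions gives O(n^2).

Answer: O(n^2)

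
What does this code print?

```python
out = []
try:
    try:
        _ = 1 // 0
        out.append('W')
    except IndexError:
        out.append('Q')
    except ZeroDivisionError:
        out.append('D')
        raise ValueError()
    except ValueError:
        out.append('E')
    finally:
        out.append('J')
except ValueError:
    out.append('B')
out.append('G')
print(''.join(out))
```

Execution trace: 'D' (inner except ZeroDivisionError) → 'J' (inner finally) → 'B' (outer except ValueError) → 'G' (after the try/except). Output: DJBG

Answer: DJBG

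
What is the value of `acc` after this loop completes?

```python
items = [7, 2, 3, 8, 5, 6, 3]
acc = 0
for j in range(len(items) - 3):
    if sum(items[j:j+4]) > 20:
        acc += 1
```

Count windows with sum > 20
`acc` takes the values: 0 → 1 → 2

Answer: 2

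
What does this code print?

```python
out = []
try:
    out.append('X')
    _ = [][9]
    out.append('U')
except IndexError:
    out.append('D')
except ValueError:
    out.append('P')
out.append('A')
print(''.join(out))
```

Execution trace: 'X' (try body) → 'D' (except IndexError) → 'A' (after the try/except). Output: XDA

Answer: XDA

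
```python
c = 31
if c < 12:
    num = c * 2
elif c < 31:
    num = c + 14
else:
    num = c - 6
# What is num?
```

Trace:
`c = 31` → c = 31
`if c < 12: ...` → c < 12 is False, c < 31 is False, take else branch → num = 25
So num = 25

Answer: 25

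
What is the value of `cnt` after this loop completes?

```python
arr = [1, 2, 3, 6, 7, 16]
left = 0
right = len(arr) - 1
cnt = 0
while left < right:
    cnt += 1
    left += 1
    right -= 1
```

Iterations until pointers meet (list length 6)
`cnt` takes the values: 0 → 1 → 2 → 3

Answer: 3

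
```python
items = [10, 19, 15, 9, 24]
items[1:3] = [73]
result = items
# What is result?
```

Trace:
`items = [10, 19, 15, 9, 24]` → items = [10, 19, 15, 9, 24]
`items[1:3] = [73]` → items = [10, 73, 9, 24]
`result = items` → result = [10, 73, 9, 24]
So result = [10, 73, 9, 24]

Answer: [10, 73, 9, 24]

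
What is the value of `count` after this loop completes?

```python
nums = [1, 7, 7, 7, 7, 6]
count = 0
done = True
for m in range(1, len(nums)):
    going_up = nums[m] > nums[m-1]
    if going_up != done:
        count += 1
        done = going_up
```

Count direction changes in [1, 7, 7, 7, 7, 6]
`count` takes the values: 0 → 1

Answer: 1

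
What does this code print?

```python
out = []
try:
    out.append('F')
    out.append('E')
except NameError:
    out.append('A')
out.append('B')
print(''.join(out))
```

Execution trace: 'F' (try body) → 'E' (try body, no exception) → 'B' (after the try/except). Output: FEB

Answer: FEB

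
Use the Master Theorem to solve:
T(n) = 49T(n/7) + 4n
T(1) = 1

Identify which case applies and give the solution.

a=49, b=7, f(n)=4n. log_7(49) = 2. Since c=1 < 2, Case 1 applies: T(n) = Θ(n^log_b(a)) = O(n^2).

Answer: O(n^2) - Case 1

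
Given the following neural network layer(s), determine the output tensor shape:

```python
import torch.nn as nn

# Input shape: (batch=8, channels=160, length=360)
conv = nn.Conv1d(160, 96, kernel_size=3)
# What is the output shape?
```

Input: (8, 160, 360) -> Output: (8, 96, 358)

Answer: (8, 96, 358)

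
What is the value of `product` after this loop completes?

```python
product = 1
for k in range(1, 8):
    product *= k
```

7! = 5040
`product` takes the values: 1 → 2 → 6 → 24 → 120 → 720 → 5040

Answer: 5040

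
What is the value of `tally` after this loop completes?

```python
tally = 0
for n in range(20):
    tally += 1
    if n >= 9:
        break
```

Loop breaks when n reaches 9, tally is 10
`tally` takes the values: 0 → 1 → 2 → 3 → 4 → 5 → 6 → 7 → 8 → 9 → 10

Answer: 10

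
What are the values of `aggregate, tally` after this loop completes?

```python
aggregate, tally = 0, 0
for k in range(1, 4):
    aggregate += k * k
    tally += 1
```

Sum of squares and count
`aggregate, tally` takes the values: (0, 0) → (1, 0) → (1, 1) → (5, 1) → (5, 2) → (14, 2) → (14, 3)

Answer: 14, 3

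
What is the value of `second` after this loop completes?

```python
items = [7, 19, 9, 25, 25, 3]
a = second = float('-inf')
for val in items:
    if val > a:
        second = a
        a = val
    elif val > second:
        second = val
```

Second largest (with repeats) in [7, 19, 9, 25, 25, 3]
`second` takes the values: -inf → 7 → 9 → 19 → 25

Answer: 25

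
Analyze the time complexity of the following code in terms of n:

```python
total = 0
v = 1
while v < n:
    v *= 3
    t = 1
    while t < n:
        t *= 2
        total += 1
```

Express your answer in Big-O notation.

Each loop level contributes: log n × log n. Multiplying the contributions gives O(log² n).

Answer: O(log² n)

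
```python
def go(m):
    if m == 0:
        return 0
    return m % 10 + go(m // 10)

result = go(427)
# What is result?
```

Sum of digits of 427: 7 + 2 + 4 = 13

Answer: 13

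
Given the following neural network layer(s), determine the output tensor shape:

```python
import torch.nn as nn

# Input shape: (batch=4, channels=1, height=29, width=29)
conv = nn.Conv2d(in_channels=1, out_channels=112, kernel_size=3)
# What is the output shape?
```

Input: (4, 1, 29, 29) -> Output: (4, 112, 27, 27)

Answer: (4, 112, 27, 27)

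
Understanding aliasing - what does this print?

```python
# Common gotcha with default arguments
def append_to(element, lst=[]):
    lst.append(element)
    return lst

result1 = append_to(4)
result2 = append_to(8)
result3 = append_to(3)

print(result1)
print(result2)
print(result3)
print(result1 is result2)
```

Key concept: mutable default argument gotcha.
Step by step:
`result1 = append_to(4)` → result1 = [4]
`result2 = append_to(8)` → result1 = [4, 8] (same object as result2); result2 = [4, 8] (same object as result1)
`result3 = append_to(3)` → result1 = [4, 8, 3] (same object as result2, result3); result2 = [4, 8, 3] (same object as result1, result3); result3 = [4, 8, 3] (same object as result1, result2)
`print(result1)` → prints [4, 8, 3]
`print(result2)` → prints [4, 8, 3]
`print(result3)` → prints [4, 8, 3]
`print(result1 is result2)` → prints True

Answer:
[4, 8, 3]
[4, 8, 3]
[4, 8, 3]
True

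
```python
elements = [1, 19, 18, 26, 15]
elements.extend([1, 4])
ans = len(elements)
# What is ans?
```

Trace:
`elements = [1, 19, 18, 26, 15]` → elements = [1, 19, 18, 26, 15]
`elements.extend([1, 4])` → elements = [1, 19, 18, 26, 15, 1, 4]
`ans = len(elements)` → ans = 7
So ans = 7

Answer: 7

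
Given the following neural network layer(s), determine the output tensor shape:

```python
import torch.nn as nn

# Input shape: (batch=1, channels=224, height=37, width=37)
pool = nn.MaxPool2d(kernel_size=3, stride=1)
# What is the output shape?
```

Input: (1, 224, 37, 37) -> Output: (1, 224, 35, 35)

Answer: (1, 224, 35, 35)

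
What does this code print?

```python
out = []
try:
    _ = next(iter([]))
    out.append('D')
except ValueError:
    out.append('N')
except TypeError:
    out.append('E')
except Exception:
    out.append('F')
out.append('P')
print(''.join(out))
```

Execution trace: 'F' (except Exception) → 'P' (after the try/except). Output: FP

Answer: FP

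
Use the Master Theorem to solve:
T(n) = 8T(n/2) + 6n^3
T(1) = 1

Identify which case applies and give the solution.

a=8, b=2, f(n)=6n^3. log_2(8) = 3. Since c=3 = 3, Case 2 applies: T(n) = Θ(n^log_b(a) · log n) = O(n^3 log n).

Answer: O(n^3 log n) - Case 2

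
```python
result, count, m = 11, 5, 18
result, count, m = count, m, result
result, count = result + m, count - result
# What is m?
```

Trace:
`result, count, m = 11, 5, 18` → result = 11; count = 5; m = 18
`result, count, m = count, m, result` → result = 5; count = 18; m = 11
`result, count = result + m, count - result` → result = 16; count = 13
So m = 11

Answer: 11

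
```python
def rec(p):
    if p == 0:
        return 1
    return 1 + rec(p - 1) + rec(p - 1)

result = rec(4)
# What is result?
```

rec(p) = 1 + 2·rec(p-1), rec(0)=1. Closed form: (1+1)·2^4 - 1 = 31.

Answer: 31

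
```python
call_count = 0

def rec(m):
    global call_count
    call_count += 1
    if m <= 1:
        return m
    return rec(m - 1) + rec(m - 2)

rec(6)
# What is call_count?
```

Calls(m) = 1 + Calls(m-1) + Calls(m-2); Calls(0)=Calls(1)=1. For m=6 this gives 25.

Answer: 25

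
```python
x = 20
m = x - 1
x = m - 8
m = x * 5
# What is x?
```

Trace:
`x = 20` → x = 20
`m = x - 1` → m = 19
`x = m - 8` → x = 11
`m = x * 5` → m = 55
So x = 11

Answer: 11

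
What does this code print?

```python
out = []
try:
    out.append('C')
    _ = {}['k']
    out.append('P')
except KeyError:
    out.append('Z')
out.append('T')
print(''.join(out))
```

Execution trace: 'C' (try body) → 'Z' (except KeyError) → 'T' (after the try/except). Output: CZT

Answer: CZT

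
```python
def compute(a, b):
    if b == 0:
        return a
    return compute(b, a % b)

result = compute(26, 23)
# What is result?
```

compute(26, 23) -> compute(23, 3) -> compute(3, 2) -> compute(2, 1) -> compute(1, 0) -> 1

Answer: 1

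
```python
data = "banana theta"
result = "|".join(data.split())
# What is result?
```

Trace:
`data = "banana theta"` → data = 'banana theta'
`result = "|".join(data.split())` → result = 'banana|theta'
So result = 'banana|theta'

Answer: 'banana|theta'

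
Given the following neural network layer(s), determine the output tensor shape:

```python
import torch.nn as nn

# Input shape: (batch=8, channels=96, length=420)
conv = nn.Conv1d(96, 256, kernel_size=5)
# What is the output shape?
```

Input: (8, 96, 420) -> Output: (8, 256, 416)

Answer: (8, 256, 416)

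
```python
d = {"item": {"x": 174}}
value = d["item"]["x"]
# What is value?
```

Trace:
`d = {"item": {"x": 174}}` → d = {'item': {'x': 174}}
`value = d["item"]["x"]` → value = 174
So value = 174

Answer: 174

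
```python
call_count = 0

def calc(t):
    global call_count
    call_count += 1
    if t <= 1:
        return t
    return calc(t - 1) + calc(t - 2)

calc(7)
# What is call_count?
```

Calls(t) = 1 + Calls(t-1) + Calls(t-2); Calls(0)=Calls(1)=1. For t=7 this gives 41.

Answer: 41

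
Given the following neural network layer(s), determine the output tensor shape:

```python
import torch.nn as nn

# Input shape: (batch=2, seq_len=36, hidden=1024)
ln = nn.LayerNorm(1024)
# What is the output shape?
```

Input: (2, 36, 1024) -> Output: (2, 36, 1024)

Answer: (2, 36, 1024)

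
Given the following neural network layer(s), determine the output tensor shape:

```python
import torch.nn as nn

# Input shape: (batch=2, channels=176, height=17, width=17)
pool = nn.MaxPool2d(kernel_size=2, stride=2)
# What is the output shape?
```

Input: (2, 176, 17, 17) -> Output: (2, 176, 8, 8)

Answer: (2, 176, 8, 8)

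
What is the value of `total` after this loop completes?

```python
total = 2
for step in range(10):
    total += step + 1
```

Start at 2, add 1 to 10 = 57
`total` takes the values: 2 → 3 → 5 → 8 → 12 → 17 → 23 → 30 → 38 → 47 → 57

Answer: 57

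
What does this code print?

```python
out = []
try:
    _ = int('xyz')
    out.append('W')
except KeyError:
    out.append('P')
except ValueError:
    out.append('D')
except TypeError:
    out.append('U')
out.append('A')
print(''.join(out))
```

Execution trace: 'D' (except ValueError) → 'A' (after the try/except). Output: DA

Answer: DA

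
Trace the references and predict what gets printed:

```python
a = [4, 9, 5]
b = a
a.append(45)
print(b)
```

Key concept: basic list aliasing.
Step by step:
`a = [4, 9, 5]` → a = [4, 9, 5]
`b = a` → b = [4, 9, 5] (same object as a)
`a.append(45)` → a = [4, 9, 5, 45] (same object as b); b = [4, 9, 5, 45] (same object as a)
`print(b)` → prints [4, 9, 5, 45]

Answer: [4, 9, 5, 45]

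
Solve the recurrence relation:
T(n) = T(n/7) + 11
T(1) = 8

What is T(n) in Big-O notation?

Each step divides n by 7 and adds 11. After log_7(n) steps we reach T(1)=8. So T(n) = 11·log_7(n) + 8 = O(log n).

Answer: O(log n)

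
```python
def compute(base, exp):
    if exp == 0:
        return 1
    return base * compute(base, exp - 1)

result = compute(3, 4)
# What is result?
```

compute(3, 4) = 3 * 3 * 3 * 3 = 81

Answer: 81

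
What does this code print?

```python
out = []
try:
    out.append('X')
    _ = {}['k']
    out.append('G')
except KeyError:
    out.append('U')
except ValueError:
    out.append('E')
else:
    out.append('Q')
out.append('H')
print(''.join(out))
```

Execution trace: 'X' (try body) → 'U' (except KeyError) → 'H' (after the try/except). Output: XUH

Answer: XUH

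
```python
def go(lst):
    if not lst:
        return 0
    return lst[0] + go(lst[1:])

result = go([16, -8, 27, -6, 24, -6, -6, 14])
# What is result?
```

16 + (-8) + 27 + (-6) + 24 + (-6) + (-6) + 14 + 0 = 55

Answer: 55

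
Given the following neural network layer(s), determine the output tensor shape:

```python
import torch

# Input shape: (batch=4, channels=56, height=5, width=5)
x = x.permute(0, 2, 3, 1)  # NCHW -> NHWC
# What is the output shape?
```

Input: (4, 56, 5, 5) -> Output: (4, 5, 5, 56)

Answer: (4, 5, 5, 56)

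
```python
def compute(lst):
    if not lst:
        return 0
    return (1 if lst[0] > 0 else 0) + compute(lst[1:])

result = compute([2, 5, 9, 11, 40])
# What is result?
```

Count of positive elements in [2, 5, 9, 11, 40] = 5

Answer: 5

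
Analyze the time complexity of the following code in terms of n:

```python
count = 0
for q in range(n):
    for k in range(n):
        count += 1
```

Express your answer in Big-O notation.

Each loop level contributes: n × n. Multiplying the contributions gives O(n^2).

Answer: O(n^2)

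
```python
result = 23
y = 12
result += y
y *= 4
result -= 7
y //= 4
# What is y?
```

Trace:
`result = 23` → result = 23
`y = 12` → y = 12
`result += y` → result = 35
`y *= 4` → y = 48
`result -= 7` → result = 28
`y //= 4` → y = 12
So y = 12

Answer: 12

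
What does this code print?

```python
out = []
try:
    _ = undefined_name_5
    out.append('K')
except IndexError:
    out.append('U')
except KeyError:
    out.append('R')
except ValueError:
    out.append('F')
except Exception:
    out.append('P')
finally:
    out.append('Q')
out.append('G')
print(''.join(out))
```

Execution trace: 'P' (except Exception) → 'Q' (finally) → 'G' (after the try/except). Output: PQG

Answer: PQG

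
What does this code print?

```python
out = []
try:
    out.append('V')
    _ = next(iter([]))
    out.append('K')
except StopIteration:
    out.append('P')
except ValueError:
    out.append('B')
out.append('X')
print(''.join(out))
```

Execution trace: 'V' (try body) → 'P' (except StopIteration) → 'X' (after the try/except). Output: VPX

Answer: VPX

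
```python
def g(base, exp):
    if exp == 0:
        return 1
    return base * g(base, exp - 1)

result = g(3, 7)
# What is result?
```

g(3, 7) = 3 * 3 * 3 * 3 * 3 * 3 * 3 = 2187

Answer: 2187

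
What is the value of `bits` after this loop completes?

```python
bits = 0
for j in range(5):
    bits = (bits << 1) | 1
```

Build 5 consecutive 1-bits: 0b11111
`bits` takes the values: 0 → 1 → 3 → 7 → 15 → 31

Answer: 31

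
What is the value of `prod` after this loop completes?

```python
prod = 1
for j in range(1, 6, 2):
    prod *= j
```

Product of 1, 3, 5, ... up to 5
`prod` takes the values: 1 → 3 → 15

Answer: 15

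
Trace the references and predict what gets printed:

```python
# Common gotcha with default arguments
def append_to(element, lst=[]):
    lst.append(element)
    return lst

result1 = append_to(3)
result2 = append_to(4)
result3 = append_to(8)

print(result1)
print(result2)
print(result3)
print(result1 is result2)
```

Key concept: mutable default argument gotcha.
Step by step:
`result1 = append_to(3)` → result1 = [3]
`result2 = append_to(4)` → result1 = [3, 4] (same object as result2); result2 = [3, 4] (same object as result1)
`result3 = append_to(8)` → result1 = [3, 4, 8] (same object as result2, result3); result2 = [3, 4, 8] (same object as result1, result3); result3 = [3, 4, 8] (same object as result1, result2)
`print(result1)` → prints [3, 4, 8]
`print(result2)` → prints [3, 4, 8]
`print(result3)` → prints [3, 4, 8]
`print(result1 is result2)` → prints True

Answer:
[3, 4, 8]
[3, 4, 8]
[3, 4, 8]
True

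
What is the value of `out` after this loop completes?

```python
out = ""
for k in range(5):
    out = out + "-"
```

Repeat '-' 5 times
`out` takes the values: "" → "-" → "--" → "---" → "----" → "-----"

Answer: "-----"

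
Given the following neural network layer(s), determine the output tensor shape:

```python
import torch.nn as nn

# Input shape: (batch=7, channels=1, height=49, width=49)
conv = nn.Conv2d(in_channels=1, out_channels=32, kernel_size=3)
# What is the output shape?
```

Input: (7, 1, 49, 49) -> Output: (7, 32, 47, 47)

Answer: (7, 32, 47, 47)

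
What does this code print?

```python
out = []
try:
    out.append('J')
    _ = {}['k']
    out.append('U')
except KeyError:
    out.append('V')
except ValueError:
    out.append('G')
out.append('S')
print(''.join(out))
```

Execution trace: 'J' (try body) → 'V' (except KeyError) → 'S' (after the try/except). Output: JVS

Answer: JVS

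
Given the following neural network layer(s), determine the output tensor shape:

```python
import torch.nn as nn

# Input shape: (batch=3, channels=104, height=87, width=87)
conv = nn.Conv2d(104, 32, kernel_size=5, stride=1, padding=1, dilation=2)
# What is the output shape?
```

Input: (3, 104, 87, 87) -> Output: (3, 32, 81, 81)

Answer: (3, 32, 81, 81)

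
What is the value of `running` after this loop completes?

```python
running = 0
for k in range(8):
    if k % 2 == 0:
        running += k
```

Sum of even numbers 0 to 7
`running` takes the values: 0 → 2 → 6 → 12

Answer: 12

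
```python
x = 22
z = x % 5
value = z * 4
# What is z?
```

Trace:
`x = 22` → x = 22
`z = x % 5` → z = 2
`value = z * 4` → value = 8
So z = 2

Answer: 2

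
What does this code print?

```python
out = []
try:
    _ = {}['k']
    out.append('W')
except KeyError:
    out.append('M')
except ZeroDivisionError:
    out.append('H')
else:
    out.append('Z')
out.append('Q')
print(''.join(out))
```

Execution trace: 'M' (except KeyError) → 'Q' (after the try/except). Output: MQ

Answer: MQ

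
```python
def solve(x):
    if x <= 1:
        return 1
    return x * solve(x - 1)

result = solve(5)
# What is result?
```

solve(5) = 5 * 4 * 3 * 2 * 1 = 120

Answer: 120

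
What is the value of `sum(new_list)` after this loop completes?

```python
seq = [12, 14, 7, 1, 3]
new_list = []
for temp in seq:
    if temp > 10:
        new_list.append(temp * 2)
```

Sum of doubled values > 10
`new_list` takes the values: [] → [24] → [24, 28]
So `sum(new_list)` = 52

Answer: 52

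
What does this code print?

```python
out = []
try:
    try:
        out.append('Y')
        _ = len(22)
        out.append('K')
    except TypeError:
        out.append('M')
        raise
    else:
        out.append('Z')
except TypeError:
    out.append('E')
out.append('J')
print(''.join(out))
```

Execution trace: 'Y' (inner try body) → 'M' (inner except TypeError) → 'E' (outer except TypeError) → 'J' (after the try/except). Output: YMEJ

Answer: YMEJ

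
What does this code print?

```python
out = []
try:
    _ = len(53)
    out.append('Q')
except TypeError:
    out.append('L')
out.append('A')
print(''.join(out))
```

Execution trace: 'L' (except TypeError) → 'A' (after the try/except). Output: LA

Answer: LA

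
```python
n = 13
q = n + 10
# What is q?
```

Trace:
`n = 13` → n = 13
`q = n + 10` → q = 23
So q = 23

Answer: 23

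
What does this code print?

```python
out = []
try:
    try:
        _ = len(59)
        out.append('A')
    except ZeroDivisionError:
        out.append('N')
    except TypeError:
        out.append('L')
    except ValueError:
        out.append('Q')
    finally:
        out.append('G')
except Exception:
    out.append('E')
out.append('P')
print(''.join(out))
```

Execution trace: 'L' (inner except TypeError) → 'G' (inner finally) → 'P' (after the try/except). Output: LGP

Answer: LGP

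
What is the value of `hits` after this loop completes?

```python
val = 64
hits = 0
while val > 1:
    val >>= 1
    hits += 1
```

Count right shifts until 1
`hits` takes the values: 0 → 1 → 2 → 3 → 4 → 5 → 6

Answer: 6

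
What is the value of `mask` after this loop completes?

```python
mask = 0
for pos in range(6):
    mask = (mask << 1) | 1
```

Build 6 consecutive 1-bits: 0b111111
`mask` takes the values: 0 → 1 → 3 → 7 → 15 → 31 → 63

Answer: 63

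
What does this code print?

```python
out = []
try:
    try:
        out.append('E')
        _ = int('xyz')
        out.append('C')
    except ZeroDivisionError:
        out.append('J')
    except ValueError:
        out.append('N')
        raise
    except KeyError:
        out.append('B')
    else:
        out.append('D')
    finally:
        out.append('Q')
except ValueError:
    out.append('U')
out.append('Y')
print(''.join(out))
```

Execution trace: 'E' (inner try body) → 'N' (inner except ValueError) → 'Q' (inner finally) → 'U' (outer except ValueError) → 'Y' (after the try/except). Output: ENQUY

Answer: ENQUY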